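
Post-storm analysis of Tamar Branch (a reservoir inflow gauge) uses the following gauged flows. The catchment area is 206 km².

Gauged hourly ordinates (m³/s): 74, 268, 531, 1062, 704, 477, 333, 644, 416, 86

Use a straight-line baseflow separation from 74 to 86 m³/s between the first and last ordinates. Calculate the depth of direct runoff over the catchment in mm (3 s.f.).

Direct runoff: 0.00, 192.67, 454.33, 984.00, 624.67, 396.33, 251.00, 560.67, 331.33, 0.00 m³/s; ΣQ_DR = 3795 m³/s.
V = ΣQ_DR · Δt = 3795 × 3600 s = 1.366 × 10^7 m³.
Over A = 206 km², depth = V / A = 66.3 mm.

d ≈ 66.3 mm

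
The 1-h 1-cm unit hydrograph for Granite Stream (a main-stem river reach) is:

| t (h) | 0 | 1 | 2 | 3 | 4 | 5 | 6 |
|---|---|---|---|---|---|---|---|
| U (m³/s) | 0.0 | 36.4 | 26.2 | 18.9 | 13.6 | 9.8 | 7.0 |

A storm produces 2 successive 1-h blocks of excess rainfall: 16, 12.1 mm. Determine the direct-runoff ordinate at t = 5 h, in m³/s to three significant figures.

Q ≈ 32.1 m³/s

By discrete convolution, Q_j = Σ (P_i / 10 mm) · U_{j−i}.
At t = 5 h (j=5): Q = (16/10)·9.8 + (12.1/10)·13.6 = 32.1 m³/s.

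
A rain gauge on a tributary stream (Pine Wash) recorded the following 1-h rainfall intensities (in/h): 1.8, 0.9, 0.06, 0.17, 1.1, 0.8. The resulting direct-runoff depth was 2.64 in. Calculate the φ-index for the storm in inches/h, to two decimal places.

φ ≈ 0.49 in/h

Only the 4 blocks with intensity above φ contribute runoff: 1.8, 0.9, 1.1, 0.8 in/h.
Σ(I−φ)·Δt = d  ⇒  (1.8+0.9+1.1+0.8 − 4φ)·1 = 2.64
φ = (4.600 − 2.64/1) / 4 = 0.49 in/h.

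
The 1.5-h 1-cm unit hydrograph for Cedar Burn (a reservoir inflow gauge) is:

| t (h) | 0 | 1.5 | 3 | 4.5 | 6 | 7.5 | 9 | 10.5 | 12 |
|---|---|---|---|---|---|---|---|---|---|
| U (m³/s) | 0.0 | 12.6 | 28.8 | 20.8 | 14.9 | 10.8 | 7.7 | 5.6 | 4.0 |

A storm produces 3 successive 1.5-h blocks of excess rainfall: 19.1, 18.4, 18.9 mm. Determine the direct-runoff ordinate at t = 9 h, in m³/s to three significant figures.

By discrete convolution, Q_j = Σ (P_i / 10 mm) · U_{j−i}.
At t = 9 h (j=6): Q = (19.1/10)·7.7 + (18.4/10)·10.8 + (18.9/10)·14.9 = 62.7 m³/s.

Q ≈ 62.7 m³/s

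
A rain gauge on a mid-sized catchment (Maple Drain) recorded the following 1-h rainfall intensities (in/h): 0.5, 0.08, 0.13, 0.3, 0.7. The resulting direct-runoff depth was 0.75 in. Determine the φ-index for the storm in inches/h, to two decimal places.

Only the 3 blocks with intensity above φ contribute runoff: 0.5, 0.3, 0.7 in/h.
Σ(I−φ)·Δt = d  ⇒  (0.5+0.3+0.7 − 3φ)·1 = 0.75
φ = (1.500 − 0.75/1) / 3 = 0.25 in/h.

φ ≈ 0.25 in/h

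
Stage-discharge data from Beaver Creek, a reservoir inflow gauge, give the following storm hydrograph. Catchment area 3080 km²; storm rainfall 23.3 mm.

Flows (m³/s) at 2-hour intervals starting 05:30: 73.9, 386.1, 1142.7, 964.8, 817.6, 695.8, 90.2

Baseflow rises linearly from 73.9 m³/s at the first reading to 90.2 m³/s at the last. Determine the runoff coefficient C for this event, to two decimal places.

ΣQ_DR = 3597 m³/s; V = ΣQ_DR·Δt = 2.590 × 10^7 m³.
Runoff depth d = V / A = 8.408 mm.
C = d / P = 8.408 / 23.3 = 0.36.

C ≈ 0.36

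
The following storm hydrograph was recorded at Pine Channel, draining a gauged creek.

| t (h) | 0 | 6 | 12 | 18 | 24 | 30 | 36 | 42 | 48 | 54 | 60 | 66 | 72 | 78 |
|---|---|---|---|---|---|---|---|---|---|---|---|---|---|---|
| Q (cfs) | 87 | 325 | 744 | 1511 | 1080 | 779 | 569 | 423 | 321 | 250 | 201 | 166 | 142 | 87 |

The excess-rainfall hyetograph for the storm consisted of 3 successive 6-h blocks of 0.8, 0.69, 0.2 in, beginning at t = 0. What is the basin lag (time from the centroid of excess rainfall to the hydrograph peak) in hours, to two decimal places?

t_L ≈ 11.13 h

Centroid of excess rainfall: t_c = Σ P_i·t̄_i / ΣP_i = 6.8698 h (block centres at 3, 9, 15 h).
Hydrograph peak occurs at t = 18 h, so basin lag t_L = 18 − 6.8698 = 11.13 h.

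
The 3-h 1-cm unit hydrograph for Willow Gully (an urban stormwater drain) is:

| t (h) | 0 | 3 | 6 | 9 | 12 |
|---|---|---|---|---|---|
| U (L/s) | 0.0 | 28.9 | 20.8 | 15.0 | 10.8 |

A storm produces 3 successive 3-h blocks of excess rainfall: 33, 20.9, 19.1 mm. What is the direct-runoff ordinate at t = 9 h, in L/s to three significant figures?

By discrete convolution, Q_j = Σ (P_i / 10 mm) · U_{j−i}.
At t = 9 h (j=3): Q = (33/10)·15.0 + (20.9/10)·20.8 + (19.1/10)·28.9 = 148 L/s.

Q ≈ 148 L/s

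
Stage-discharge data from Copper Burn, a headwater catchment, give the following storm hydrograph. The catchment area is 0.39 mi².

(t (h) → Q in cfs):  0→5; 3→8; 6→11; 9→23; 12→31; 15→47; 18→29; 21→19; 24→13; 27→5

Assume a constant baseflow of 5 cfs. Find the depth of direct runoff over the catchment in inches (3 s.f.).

Direct runoff: 0.0, 3.0, 6.0, 18.0, 26.0, 42.0, 24.0, 14.0, 8.0, 0.0 cfs; ΣQ_DR = 141.0 cfs.
V = ΣQ_DR · Δt = 141.0 × 10800 s = 1.523 × 10^6 ft³.
Over A = 0.39 mi², depth = V / A = 1.68 in.

d ≈ 1.68 in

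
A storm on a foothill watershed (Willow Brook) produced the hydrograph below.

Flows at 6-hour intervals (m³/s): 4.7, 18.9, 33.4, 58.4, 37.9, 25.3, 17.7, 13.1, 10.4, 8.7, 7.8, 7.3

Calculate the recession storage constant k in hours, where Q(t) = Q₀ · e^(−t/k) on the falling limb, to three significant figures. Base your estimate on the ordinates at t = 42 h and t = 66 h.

k ≈ 41.0 h

On the falling limb, Q drops from 13.1 to 7.3 m³/s between t = 42 h and t = 66 h (Δt = 24 h).
k = −Δt / ln(Q₂/Q₁) = −24 / ln(7.3/13.1) = 41.0 h.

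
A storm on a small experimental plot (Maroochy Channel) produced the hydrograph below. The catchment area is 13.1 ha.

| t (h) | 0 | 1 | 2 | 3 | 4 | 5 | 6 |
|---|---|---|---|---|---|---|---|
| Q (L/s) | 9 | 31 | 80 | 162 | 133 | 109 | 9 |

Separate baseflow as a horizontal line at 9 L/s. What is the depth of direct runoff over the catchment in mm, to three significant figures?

Direct runoff: 0.0, 22.0, 71.0, 153.0, 124.0, 100.0, 0.0 L/s; ΣQ_DR = 470.0 L/s.
V = ΣQ_DR · Δt = 470.0 × 3600 s = 1.692 × 10^6 L.
Over A = 13.1 ha, depth = V / A = 12.9 mm.

d ≈ 12.9 mm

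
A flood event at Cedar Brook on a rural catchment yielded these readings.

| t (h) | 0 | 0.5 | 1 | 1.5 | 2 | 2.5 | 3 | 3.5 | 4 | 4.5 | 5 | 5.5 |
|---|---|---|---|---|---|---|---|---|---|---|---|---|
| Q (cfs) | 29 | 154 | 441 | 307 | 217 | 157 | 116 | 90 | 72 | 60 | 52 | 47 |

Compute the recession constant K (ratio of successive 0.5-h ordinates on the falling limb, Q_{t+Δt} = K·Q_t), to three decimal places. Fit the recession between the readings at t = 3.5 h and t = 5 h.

Using the recession-limb readings at t = 3.5 h and t = 5 h: Q falls from 90 to 52 cfs over 3 intervals.
K = (Q₂/Q₁)^(1/3) = (52/90)^(1/3) = 0.833.

K ≈ 0.833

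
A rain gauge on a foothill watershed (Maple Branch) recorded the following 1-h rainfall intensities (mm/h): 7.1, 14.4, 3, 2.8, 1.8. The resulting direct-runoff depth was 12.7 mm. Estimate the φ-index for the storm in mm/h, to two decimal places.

Only the 2 blocks with intensity above φ contribute runoff: 7.1, 14.4 mm/h.
Σ(I−φ)·Δt = d  ⇒  (7.1+14.4 − 2φ)·1 = 12.7
φ = (21.50 − 12.7/1) / 2 = 4.40 mm/h.

φ ≈ 4.40 mm/h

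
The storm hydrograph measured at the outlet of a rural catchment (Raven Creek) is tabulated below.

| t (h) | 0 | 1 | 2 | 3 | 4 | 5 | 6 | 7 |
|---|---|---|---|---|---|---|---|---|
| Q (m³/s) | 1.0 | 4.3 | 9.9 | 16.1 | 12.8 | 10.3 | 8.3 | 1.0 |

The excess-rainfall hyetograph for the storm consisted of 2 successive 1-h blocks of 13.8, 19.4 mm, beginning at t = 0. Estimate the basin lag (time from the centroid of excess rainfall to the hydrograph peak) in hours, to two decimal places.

t_L ≈ 1.92 h

Centroid of excess rainfall: t_c = Σ P_i·t̄_i / ΣP_i = 1.0843 h (block centres at 0.5, 1.5 h).
Hydrograph peak occurs at t = 3 h, so basin lag t_L = 3 − 1.0843 = 1.92 h.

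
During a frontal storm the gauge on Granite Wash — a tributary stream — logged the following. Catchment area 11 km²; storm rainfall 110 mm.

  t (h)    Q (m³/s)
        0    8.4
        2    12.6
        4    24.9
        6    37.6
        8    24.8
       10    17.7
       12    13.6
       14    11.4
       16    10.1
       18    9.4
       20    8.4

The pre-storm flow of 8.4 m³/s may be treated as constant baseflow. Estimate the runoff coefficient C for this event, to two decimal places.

C ≈ 0.51

ΣQ_DR = 86.50 m³/s; V = ΣQ_DR·Δt = 6.228 × 10^5 m³.
Runoff depth d = V / A = 56.62 mm.
C = d / P = 56.62 / 110 = 0.51.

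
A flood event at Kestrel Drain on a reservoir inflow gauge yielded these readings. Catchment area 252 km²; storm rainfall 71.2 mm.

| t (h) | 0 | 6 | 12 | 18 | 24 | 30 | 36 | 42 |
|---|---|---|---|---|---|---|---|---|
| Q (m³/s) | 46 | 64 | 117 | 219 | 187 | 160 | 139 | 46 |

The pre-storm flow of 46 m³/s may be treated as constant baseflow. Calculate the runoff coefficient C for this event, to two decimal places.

ΣQ_DR = 610.0 m³/s; V = ΣQ_DR·Δt = 1.318 × 10^7 m³.
Runoff depth d = V / A = 52.29 mm.
C = d / P = 52.29 / 71.2 = 0.73.

C ≈ 0.73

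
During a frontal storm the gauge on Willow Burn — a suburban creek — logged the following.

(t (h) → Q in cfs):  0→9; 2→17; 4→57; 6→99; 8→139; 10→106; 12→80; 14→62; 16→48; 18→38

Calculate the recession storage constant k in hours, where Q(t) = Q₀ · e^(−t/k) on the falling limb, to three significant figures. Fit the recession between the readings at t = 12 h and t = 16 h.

k ≈ 7.83 h

On the falling limb, Q drops from 80 to 48 cfs between t = 12 h and t = 16 h (Δt = 4 h).
k = −Δt / ln(Q₂/Q₁) = −4 / ln(48/80) = 7.83 h.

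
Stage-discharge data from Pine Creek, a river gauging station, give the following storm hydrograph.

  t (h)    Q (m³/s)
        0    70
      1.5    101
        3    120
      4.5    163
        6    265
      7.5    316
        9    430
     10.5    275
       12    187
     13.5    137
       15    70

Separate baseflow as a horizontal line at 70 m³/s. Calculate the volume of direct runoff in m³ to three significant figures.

V ≈ 7.37 × 10^6 m³

Direct-runoff ordinates (Q − Q_b): 0.0, 31.0, 50.0, 93.0, 195.0, 246.0, 360.0, 205.0, 117.0, 67.0, 0.0 m³/s.
ΣQ_DR = 1364 m³/s.
With Δt = 1.5 h = 5400 s, V = ΣQ_DR · Δt = 1364 × 5400 = 7.37 × 10^6 m³.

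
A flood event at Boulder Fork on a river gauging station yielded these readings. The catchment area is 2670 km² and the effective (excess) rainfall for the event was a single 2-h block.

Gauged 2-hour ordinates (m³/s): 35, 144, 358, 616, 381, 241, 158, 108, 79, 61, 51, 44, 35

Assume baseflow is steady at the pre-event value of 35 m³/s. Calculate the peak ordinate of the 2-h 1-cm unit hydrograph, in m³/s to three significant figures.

Direct runoff: 0.0, 109.0, 323.0, 581.0, 346.0, 206.0, 123.0, 73.0, 44.0, 26.0, 16.0, 9.0, 0.0 m³/s; ΣQ_DR = 1856 m³/s, peak = 581.0 m³/s.
Runoff depth d = ΣQ_DR·Δt / A = 1856 × 7200 / (2670 km²) = 5.005 mm.
The 1-cm UH is the DRH scaled by (10 mm)/d, so U_p = 581.0 × 10/5.005 = 1160 m³/s.

U_p ≈ 1160 m³/s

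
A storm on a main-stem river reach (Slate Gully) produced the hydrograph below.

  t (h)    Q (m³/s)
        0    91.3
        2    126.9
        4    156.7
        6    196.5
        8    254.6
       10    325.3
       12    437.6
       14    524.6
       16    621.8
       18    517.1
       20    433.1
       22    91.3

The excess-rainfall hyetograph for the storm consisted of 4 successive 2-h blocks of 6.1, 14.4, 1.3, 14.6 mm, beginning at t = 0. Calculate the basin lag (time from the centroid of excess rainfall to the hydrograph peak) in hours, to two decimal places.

Centroid of excess rainfall: t_c = Σ P_i·t̄_i / ΣP_i = 4.3407 h (block centres at 1, 3, 5, 7 h).
Hydrograph peak occurs at t = 16 h, so basin lag t_L = 16 − 4.3407 = 11.66 h.

t_L ≈ 11.66 h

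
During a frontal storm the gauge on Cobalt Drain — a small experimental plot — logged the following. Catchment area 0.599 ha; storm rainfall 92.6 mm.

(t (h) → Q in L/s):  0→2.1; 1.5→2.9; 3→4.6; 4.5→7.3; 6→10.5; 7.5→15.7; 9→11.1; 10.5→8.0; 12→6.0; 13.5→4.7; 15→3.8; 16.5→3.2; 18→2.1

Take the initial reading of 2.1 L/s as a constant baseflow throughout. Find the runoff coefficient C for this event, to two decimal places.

ΣQ_DR = 54.70 L/s; V = ΣQ_DR·Δt = 2.954 × 10^5 L.
Runoff depth d = V / A = 49.31 mm.
C = d / P = 49.31 / 92.6 = 0.53.

C ≈ 0.53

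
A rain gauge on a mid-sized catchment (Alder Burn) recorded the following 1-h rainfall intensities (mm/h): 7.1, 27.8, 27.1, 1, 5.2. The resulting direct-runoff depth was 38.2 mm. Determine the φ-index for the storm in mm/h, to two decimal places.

Only the 2 blocks with intensity above φ contribute runoff: 27.8, 27.1 mm/h.
Σ(I−φ)·Δt = d  ⇒  (27.8+27.1 − 2φ)·1 = 38.2
φ = (54.90 − 38.2/1) / 2 = 8.35 mm/h.

φ ≈ 8.35 mm/h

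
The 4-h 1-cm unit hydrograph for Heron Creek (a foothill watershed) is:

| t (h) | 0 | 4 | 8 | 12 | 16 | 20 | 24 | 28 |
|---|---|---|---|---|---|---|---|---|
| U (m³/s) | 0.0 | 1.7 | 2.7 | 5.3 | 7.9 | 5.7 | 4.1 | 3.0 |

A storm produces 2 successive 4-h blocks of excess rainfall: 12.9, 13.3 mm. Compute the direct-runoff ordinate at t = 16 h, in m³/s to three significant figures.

Q ≈ 17.2 m³/s

By discrete convolution, Q_j = Σ (P_i / 10 mm) · U_{j−i}.
At t = 16 h (j=4): Q = (12.9/10)·7.9 + (13.3/10)·5.3 = 17.2 m³/s.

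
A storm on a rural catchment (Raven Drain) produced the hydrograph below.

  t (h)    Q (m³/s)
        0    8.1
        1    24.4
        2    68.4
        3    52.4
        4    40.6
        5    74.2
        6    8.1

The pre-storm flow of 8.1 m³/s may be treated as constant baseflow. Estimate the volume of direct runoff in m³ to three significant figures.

V ≈ 7.90 × 10^5 m³

Direct-runoff ordinates (Q − Q_b): 0.0, 16.3, 60.3, 44.3, 32.5, 66.1, 0.0 m³/s.
ΣQ_DR = 219.5 m³/s.
With Δt = 1 h = 3600 s, V = ΣQ_DR · Δt = 219.5 × 3600 = 7.90 × 10^5 m³.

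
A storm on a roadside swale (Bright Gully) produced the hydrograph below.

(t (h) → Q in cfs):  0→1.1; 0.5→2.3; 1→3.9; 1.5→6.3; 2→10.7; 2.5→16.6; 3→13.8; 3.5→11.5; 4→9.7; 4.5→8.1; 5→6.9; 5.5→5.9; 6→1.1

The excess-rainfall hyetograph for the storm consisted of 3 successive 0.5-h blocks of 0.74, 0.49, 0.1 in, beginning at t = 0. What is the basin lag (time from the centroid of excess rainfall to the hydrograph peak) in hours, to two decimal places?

t_L ≈ 1.99 h

Centroid of excess rainfall: t_c = Σ P_i·t̄_i / ΣP_i = 0.5094 h (block centres at 0.25, 0.75, 1.25 h).
Hydrograph peak occurs at t = 2.5 h, so basin lag t_L = 2.5 − 0.5094 = 1.99 h.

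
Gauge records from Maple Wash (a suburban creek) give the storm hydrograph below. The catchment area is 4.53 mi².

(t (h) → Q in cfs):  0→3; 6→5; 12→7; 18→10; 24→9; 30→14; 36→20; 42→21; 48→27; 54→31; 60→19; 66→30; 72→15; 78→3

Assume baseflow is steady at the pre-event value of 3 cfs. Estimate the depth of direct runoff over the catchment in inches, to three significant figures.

d ≈ 0.353 in

Direct runoff: 0.0, 2.0, 4.0, 7.0, 6.0, 11.0, 17.0, 18.0, 24.0, 28.0, 16.0, 27.0, 12.0, 0.0 cfs; ΣQ_DR = 172.0 cfs.
V = ΣQ_DR · Δt = 172.0 × 21600 s = 3.715 × 10^6 ft³.
Over A = 4.53 mi², depth = V / A = 0.353 in.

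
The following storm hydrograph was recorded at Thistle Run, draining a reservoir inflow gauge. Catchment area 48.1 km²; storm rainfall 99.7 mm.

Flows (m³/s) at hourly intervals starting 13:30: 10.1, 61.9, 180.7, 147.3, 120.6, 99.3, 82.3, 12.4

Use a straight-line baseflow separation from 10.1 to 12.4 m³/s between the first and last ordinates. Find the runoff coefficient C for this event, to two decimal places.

C ≈ 0.47

ΣQ_DR = 624.6 m³/s; V = ΣQ_DR·Δt = 2.249 × 10^6 m³.
Runoff depth d = V / A = 46.75 mm.
C = d / P = 46.75 / 99.7 = 0.47.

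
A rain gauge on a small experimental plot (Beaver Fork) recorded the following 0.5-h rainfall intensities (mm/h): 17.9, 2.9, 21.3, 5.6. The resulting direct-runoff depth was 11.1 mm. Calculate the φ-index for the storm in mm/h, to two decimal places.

φ ≈ 8.50 mm/h

Only the 2 blocks with intensity above φ contribute runoff: 17.9, 21.3 mm/h.
Σ(I−φ)·Δt = d  ⇒  (17.9+21.3 − 2φ)·0.5 = 11.1
φ = (39.20 − 11.1/0.5) / 2 = 8.50 mm/h.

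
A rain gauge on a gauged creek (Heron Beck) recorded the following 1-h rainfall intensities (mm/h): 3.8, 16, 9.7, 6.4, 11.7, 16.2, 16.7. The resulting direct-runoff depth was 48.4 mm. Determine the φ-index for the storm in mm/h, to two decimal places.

φ ≈ 4.72 mm/h

Only the 6 blocks with intensity above φ contribute runoff: 16, 9.7, 6.4, 11.7, 16.2, 16.7 mm/h.
Σ(I−φ)·Δt = d  ⇒  (16+9.7+6.4+11.7+16.2+16.7 − 6φ)·1 = 48.4
φ = (76.70 − 48.4/1) / 6 = 4.72 mm/h.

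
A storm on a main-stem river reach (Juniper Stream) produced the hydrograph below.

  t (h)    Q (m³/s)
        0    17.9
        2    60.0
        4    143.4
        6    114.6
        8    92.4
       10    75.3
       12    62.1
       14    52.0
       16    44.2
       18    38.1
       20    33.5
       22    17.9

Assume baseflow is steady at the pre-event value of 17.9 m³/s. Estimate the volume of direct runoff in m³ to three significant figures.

Direct-runoff ordinates (Q − Q_b): 0.0, 42.1, 125.5, 96.7, 74.5, 57.4, 44.2, 34.1, 26.3, 20.2, 15.6, 0.0 m³/s.
ΣQ_DR = 536.6 m³/s.
With Δt = 2 h = 7200 s, V = ΣQ_DR · Δt = 536.6 × 7200 = 3.86 × 10^6 m³.

V ≈ 3.86 × 10^6 m³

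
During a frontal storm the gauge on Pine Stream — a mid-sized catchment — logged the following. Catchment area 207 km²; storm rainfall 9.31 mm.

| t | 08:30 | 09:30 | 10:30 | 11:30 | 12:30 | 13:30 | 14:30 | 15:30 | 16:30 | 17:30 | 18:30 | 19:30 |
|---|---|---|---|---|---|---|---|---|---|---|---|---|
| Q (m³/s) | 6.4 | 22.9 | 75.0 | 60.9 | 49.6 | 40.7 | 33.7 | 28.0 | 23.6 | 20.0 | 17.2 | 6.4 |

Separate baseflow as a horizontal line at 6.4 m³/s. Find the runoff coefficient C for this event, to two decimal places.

C ≈ 0.57

ΣQ_DR = 307.6 m³/s; V = ΣQ_DR·Δt = 1.107 × 10^6 m³.
Runoff depth d = V / A = 5.350 mm.
C = d / P = 5.350 / 9.31 = 0.57.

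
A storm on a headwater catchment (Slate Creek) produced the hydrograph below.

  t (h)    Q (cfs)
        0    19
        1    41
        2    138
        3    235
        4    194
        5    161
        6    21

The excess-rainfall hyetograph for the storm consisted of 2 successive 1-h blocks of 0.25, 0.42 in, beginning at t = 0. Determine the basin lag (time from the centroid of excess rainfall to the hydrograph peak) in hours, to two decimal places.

Centroid of excess rainfall: t_c = Σ P_i·t̄_i / ΣP_i = 1.1269 h (block centres at 0.5, 1.5 h).
Hydrograph peak occurs at t = 3 h, so basin lag t_L = 3 − 1.1269 = 1.87 h.

t_L ≈ 1.87 h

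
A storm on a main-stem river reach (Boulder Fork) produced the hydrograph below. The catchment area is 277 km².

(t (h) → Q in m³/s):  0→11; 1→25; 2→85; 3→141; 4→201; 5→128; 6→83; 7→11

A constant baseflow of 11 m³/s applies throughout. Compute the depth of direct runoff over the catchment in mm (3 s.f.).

d ≈ 7.76 mm

Direct runoff: 0.0, 14.0, 74.0, 130.0, 190.0, 117.0, 72.0, 0.0 m³/s; ΣQ_DR = 597.0 m³/s.
V = ΣQ_DR · Δt = 597.0 × 3600 s = 2.149 × 10^6 m³.
Over A = 277 km², depth = V / A = 7.76 mm.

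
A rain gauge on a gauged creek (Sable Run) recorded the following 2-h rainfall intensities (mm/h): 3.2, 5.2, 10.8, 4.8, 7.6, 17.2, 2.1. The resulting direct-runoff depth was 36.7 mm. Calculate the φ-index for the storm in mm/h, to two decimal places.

φ ≈ 5.75 mm/h

Only the 3 blocks with intensity above φ contribute runoff: 10.8, 7.6, 17.2 mm/h.
Σ(I−φ)·Δt = d  ⇒  (10.8+7.6+17.2 − 3φ)·2 = 36.7
φ = (35.60 − 36.7/2) / 3 = 5.75 mm/h.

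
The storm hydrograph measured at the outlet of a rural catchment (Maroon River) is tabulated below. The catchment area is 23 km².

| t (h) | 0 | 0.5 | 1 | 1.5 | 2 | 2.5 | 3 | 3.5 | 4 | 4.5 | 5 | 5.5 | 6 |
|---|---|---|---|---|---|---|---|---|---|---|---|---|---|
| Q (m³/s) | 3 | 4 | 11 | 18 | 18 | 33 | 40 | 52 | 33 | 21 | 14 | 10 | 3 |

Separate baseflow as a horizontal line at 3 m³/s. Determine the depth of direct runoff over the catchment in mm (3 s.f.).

d ≈ 17.3 mm

Direct runoff: 0.0, 1.0, 8.0, 15.0, 15.0, 30.0, 37.0, 49.0, 30.0, 18.0, 11.0, 7.0, 0.0 m³/s; ΣQ_DR = 221.0 m³/s.
V = ΣQ_DR · Δt = 221.0 × 1800 s = 3.978 × 10^5 m³.
Over A = 23 km², depth = V / A = 17.3 mm.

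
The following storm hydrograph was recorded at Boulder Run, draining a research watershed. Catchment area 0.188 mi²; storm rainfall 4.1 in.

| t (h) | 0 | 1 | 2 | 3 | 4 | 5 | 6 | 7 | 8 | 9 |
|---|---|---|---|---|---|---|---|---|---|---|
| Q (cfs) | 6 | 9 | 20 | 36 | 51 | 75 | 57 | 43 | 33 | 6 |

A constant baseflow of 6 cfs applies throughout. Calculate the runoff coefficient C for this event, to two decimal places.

ΣQ_DR = 276.0 cfs; V = ΣQ_DR·Δt = 9.936 × 10^5 ft³.
Runoff depth d = V / A = 2.275 in.
C = d / P = 2.275 / 4.1 = 0.55.

C ≈ 0.55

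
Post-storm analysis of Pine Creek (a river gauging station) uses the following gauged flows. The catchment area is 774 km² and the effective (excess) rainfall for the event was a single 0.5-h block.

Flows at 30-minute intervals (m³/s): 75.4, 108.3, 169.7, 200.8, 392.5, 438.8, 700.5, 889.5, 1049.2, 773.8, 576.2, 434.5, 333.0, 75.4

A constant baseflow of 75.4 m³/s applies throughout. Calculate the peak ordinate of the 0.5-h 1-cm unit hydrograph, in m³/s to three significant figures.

U_p ≈ 811 m³/s

Direct runoff: 0.0, 32.9, 94.3, 125.4, 317.1, 363.4, 625.1, 814.1, 973.8, 698.4, 500.8, 359.1, 257.6, 0.0 m³/s; ΣQ_DR = 5162 m³/s, peak = 973.8 m³/s.
Runoff depth d = ΣQ_DR·Δt / A = 5162 × 1800 / (774 km²) = 12.00 mm.
The 1-cm UH is the DRH scaled by (10 mm)/d, so U_p = 973.8 × 10/12.00 = 811 m³/s.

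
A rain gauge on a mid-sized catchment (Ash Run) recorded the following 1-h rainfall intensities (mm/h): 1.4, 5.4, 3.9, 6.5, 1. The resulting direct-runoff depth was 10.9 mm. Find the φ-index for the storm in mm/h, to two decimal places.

φ ≈ 1.63 mm/h

Only the 3 blocks with intensity above φ contribute runoff: 5.4, 3.9, 6.5 mm/h.
Σ(I−φ)·Δt = d  ⇒  (5.4+3.9+6.5 − 3φ)·1 = 10.9
φ = (15.80 − 10.9/1) / 3 = 1.63 mm/h.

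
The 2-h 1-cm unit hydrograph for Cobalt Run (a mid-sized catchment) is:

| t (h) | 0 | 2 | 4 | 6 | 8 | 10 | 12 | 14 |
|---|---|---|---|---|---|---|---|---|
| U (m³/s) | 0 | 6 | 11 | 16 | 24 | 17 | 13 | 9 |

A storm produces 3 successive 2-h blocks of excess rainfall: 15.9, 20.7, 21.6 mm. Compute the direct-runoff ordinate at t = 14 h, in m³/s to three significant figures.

Q ≈ 77.9 m³/s

By discrete convolution, Q_j = Σ (P_i / 10 mm) · U_{j−i}.
At t = 14 h (j=7): Q = (15.9/10)·9 + (20.7/10)·13 + (21.6/10)·17 = 77.9 m³/s.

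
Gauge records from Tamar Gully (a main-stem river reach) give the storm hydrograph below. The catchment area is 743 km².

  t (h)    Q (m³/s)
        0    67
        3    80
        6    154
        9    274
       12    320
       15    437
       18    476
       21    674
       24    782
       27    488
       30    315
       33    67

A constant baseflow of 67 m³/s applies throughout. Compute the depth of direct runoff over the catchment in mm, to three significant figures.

Direct runoff: 0.0, 13.0, 87.0, 207.0, 253.0, 370.0, 409.0, 607.0, 715.0, 421.0, 248.0, 0.0 m³/s; ΣQ_DR = 3330 m³/s.
V = ΣQ_DR · Δt = 3330 × 10800 s = 3.596 × 10^7 m³.
Over A = 743 km², depth = V / A = 48.4 mm.

d ≈ 48.4 mm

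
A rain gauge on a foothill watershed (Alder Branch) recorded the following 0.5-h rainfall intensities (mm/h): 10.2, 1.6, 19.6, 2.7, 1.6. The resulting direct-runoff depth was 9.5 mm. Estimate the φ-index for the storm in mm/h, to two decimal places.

Only the 2 blocks with intensity above φ contribute runoff: 10.2, 19.6 mm/h.
Σ(I−φ)·Δt = d  ⇒  (10.2+19.6 − 2φ)·0.5 = 9.5
φ = (29.80 − 9.5/0.5) / 2 = 5.40 mm/h.

φ ≈ 5.40 mm/h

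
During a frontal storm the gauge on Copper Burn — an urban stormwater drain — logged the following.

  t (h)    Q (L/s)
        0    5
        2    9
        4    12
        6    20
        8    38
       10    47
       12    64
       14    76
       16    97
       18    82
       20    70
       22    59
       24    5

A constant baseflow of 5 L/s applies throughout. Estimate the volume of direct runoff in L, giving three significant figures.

V ≈ 3.74 × 10^6 L

Direct-runoff ordinates (Q − Q_b): 0.0, 4.0, 7.0, 15.0, 33.0, 42.0, 59.0, 71.0, 92.0, 77.0, 65.0, 54.0, 0.0 L/s.
ΣQ_DR = 519.0 L/s.
With Δt = 2 h = 7200 s, V = ΣQ_DR · Δt = 519.0 × 7200 = 3.74 × 10^6 L.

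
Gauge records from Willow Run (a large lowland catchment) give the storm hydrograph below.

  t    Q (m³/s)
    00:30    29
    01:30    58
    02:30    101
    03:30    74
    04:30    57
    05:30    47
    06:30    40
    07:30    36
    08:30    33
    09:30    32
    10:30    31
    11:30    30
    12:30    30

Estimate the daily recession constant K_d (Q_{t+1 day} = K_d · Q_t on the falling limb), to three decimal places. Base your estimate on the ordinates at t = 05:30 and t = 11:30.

Between t = 05:30 and t = 11:30 the flow falls from 47 to 30 m³/s over 6×1 h = 6 h.
Per-interval ratio K = (30/47)^(1/6) = 0.9279; K_d = K^(24/1) = 0.166.

K_d ≈ 0.166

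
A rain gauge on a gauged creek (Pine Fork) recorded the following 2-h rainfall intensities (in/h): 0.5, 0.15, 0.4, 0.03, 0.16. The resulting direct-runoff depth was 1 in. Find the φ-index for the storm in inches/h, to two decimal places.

φ ≈ 0.20 in/h

Only the 2 blocks with intensity above φ contribute runoff: 0.5, 0.4 in/h.
Σ(I−φ)·Δt = d  ⇒  (0.5+0.4 − 2φ)·2 = 1
φ = (0.9000 − 1/2) / 2 = 0.20 in/h.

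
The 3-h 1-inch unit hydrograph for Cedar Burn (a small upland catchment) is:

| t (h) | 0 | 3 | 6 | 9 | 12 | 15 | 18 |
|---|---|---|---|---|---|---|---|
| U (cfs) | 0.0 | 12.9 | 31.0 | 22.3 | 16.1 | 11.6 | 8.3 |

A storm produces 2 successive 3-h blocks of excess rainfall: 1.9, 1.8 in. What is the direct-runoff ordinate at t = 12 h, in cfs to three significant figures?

Q ≈ 70.7 cfs

By discrete convolution, Q_j = Σ (P_i / 1 in) · U_{j−i}.
At t = 12 h (j=4): Q = (1.9/1)·16.1 + (1.8/1)·22.3 = 70.7 cfs.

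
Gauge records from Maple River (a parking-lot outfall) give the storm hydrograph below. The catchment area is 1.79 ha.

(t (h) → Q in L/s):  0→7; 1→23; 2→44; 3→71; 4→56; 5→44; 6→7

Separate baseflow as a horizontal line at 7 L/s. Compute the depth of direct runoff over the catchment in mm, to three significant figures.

d ≈ 40.8 mm

Direct runoff: 0.0, 16.0, 37.0, 64.0, 49.0, 37.0, 0.0 L/s; ΣQ_DR = 203.0 L/s.
V = ΣQ_DR · Δt = 203.0 × 3600 s = 7.308 × 10^5 L.
Over A = 1.79 ha, depth = V / A = 40.8 mm.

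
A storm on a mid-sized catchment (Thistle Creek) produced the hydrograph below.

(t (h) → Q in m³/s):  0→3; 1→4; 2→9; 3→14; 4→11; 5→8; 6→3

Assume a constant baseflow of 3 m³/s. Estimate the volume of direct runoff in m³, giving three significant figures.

Direct-runoff ordinates (Q − Q_b): 0.0, 1.0, 6.0, 11.0, 8.0, 5.0, 0.0 m³/s.
ΣQ_DR = 31.00 m³/s.
With Δt = 1 h = 3600 s, V = ΣQ_DR · Δt = 31.00 × 3600 = 1.12 × 10^5 m³.

V ≈ 1.12 × 10^5 m³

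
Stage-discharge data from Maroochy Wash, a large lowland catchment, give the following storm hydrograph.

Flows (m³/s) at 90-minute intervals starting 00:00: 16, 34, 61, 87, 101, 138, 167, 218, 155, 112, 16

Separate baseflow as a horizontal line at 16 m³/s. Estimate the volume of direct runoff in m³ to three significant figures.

Direct-runoff ordinates (Q − Q_b): 0.0, 18.0, 45.0, 71.0, 85.0, 122.0, 151.0, 202.0, 139.0, 96.0, 0.0 m³/s.
ΣQ_DR = 929.0 m³/s.
With Δt = 1.5 h = 5400 s, V = ΣQ_DR · Δt = 929.0 × 5400 = 5.02 × 10^6 m³.

V ≈ 5.02 × 10^6 m³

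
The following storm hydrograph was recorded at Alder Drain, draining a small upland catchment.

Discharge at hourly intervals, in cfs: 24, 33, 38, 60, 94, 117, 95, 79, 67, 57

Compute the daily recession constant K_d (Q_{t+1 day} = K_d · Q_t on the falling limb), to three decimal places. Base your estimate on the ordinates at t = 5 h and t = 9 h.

K_d ≈ 0.013

Between t = 5 h and t = 9 h the flow falls from 117 to 57 cfs over 4×1 h = 4 h.
Per-interval ratio K = (57/117)^(1/4) = 0.8355; K_d = K^(24/1) = 0.013.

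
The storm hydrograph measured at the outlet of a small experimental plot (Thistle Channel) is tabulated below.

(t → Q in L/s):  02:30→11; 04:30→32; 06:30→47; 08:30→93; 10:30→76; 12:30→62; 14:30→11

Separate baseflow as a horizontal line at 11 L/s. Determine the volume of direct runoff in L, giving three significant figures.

V ≈ 1.84 × 10^6 L

Direct-runoff ordinates (Q − Q_b): 0.0, 21.0, 36.0, 82.0, 65.0, 51.0, 0.0 L/s.
ΣQ_DR = 255.0 L/s.
With Δt = 2 h = 7200 s, V = ΣQ_DR · Δt = 255.0 × 7200 = 1.84 × 10^6 L.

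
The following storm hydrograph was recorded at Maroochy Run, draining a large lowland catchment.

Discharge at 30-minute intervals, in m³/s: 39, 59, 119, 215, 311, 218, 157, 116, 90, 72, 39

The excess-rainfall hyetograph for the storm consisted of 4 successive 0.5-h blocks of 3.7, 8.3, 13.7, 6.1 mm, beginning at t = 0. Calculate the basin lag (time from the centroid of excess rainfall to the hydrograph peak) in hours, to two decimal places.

t_L ≈ 0.90 h

Centroid of excess rainfall: t_c = Σ P_i·t̄_i / ΣP_i = 1.0991 h (block centres at 0.25, 0.75, 1.25, 1.75 h).
Hydrograph peak occurs at t = 2 h, so basin lag t_L = 2 − 1.0991 = 0.90 h.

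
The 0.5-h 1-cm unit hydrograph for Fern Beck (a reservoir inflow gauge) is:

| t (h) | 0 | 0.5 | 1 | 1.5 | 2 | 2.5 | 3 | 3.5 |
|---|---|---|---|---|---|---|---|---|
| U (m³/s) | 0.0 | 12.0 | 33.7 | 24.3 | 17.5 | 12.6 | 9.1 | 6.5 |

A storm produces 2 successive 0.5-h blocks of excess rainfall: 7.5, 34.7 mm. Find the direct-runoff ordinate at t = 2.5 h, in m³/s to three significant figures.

By discrete convolution, Q_j = Σ (P_i / 10 mm) · U_{j−i}.
At t = 2.5 h (j=5): Q = (7.5/10)·12.6 + (34.7/10)·17.5 = 70.2 m³/s.

Q ≈ 70.2 m³/s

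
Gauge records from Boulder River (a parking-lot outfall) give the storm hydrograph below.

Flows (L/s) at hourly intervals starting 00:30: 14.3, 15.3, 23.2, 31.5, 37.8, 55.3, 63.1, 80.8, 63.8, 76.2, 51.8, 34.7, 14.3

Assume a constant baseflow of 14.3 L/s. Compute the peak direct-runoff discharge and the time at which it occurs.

Q_p = 66.5 L/s at t = 07:30

Subtracting baseflow gives direct-runoff ordinates: 0.0, 1.0, 8.9, 17.2, 23.5, 41.0, 48.8, 66.5, 49.5, 61.9, 37.5, 20.4, 0.0 L/s.
The maximum is 66.5 L/s, occurring at the reading for t = 07:30.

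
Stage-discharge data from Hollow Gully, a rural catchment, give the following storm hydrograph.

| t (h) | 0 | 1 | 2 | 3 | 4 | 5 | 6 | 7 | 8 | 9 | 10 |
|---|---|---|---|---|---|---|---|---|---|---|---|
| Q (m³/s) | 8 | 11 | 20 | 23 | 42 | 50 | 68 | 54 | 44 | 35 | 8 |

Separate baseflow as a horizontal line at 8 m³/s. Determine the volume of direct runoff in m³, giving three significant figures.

V ≈ 9.90 × 10^5 m³

Direct-runoff ordinates (Q − Q_b): 0.0, 3.0, 12.0, 15.0, 34.0, 42.0, 60.0, 46.0, 36.0, 27.0, 0.0 m³/s.
ΣQ_DR = 275.0 m³/s.
With Δt = 1 h = 3600 s, V = ΣQ_DR · Δt = 275.0 × 3600 = 9.90 × 10^5 m³.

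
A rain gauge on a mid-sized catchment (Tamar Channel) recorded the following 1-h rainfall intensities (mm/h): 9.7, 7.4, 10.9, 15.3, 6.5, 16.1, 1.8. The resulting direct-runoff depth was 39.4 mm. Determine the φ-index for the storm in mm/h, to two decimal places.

φ ≈ 4.42 mm/h

Only the 6 blocks with intensity above φ contribute runoff: 9.7, 7.4, 10.9, 15.3, 6.5, 16.1 mm/h.
Σ(I−φ)·Δt = d  ⇒  (9.7+7.4+10.9+15.3+6.5+16.1 − 6φ)·1 = 39.4
φ = (65.90 − 39.4/1) / 6 = 4.42 mm/h.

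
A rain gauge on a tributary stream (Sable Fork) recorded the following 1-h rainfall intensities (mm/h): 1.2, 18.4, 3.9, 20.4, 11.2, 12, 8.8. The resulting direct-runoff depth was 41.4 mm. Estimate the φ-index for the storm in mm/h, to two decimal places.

φ ≈ 5.88 mm/h

Only the 5 blocks with intensity above φ contribute runoff: 18.4, 20.4, 11.2, 12, 8.8 mm/h.
Σ(I−φ)·Δt = d  ⇒  (18.4+20.4+11.2+12+8.8 − 5φ)·1 = 41.4
φ = (70.80 − 41.4/1) / 5 = 5.88 mm/h.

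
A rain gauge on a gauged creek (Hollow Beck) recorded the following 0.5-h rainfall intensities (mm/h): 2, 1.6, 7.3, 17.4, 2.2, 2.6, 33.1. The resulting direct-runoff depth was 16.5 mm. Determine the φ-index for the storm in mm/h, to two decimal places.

Only the 2 blocks with intensity above φ contribute runoff: 17.4, 33.1 mm/h.
Σ(I−φ)·Δt = d  ⇒  (17.4+33.1 − 2φ)·0.5 = 16.5
φ = (50.50 − 16.5/0.5) / 2 = 8.75 mm/h.

φ ≈ 8.75 mm/h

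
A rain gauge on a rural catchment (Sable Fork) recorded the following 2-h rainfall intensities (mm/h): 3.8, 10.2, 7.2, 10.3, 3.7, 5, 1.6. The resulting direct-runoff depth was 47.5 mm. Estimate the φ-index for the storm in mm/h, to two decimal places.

Only the 6 blocks with intensity above φ contribute runoff: 3.8, 10.2, 7.2, 10.3, 3.7, 5 mm/h.
Σ(I−φ)·Δt = d  ⇒  (3.8+10.2+7.2+10.3+3.7+5 − 6φ)·2 = 47.5
φ = (40.20 − 47.5/2) / 6 = 2.74 mm/h.

φ ≈ 2.74 mm/h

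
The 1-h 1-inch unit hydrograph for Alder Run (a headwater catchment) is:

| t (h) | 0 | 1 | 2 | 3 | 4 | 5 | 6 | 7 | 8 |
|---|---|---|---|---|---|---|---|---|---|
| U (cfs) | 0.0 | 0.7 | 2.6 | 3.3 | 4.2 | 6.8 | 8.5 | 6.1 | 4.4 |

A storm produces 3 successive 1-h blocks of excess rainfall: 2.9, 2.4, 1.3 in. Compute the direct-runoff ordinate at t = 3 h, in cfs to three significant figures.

Q ≈ 16.7 cfs

By discrete convolution, Q_j = Σ (P_i / 1 in) · U_{j−i}.
At t = 3 h (j=3): Q = (2.9/1)·3.3 + (2.4/1)·2.6 + (1.3/1)·0.7 = 16.7 cfs.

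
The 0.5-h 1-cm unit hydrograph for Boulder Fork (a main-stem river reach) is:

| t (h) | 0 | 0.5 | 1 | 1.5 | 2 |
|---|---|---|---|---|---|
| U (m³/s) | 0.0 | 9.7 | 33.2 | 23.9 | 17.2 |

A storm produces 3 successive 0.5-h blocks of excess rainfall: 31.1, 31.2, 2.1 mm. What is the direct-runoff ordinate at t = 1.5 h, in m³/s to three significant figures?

By discrete convolution, Q_j = Σ (P_i / 10 mm) · U_{j−i}.
At t = 1.5 h (j=3): Q = (31.1/10)·23.9 + (31.2/10)·33.2 + (2.1/10)·9.7 = 180 m³/s.

Q ≈ 180 m³/s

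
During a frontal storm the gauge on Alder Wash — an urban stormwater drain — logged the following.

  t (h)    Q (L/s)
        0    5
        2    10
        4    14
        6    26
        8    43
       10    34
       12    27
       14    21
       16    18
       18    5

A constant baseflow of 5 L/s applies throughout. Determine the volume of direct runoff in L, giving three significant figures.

V ≈ 1.10 × 10^6 L

Direct-runoff ordinates (Q − Q_b): 0.0, 5.0, 9.0, 21.0, 38.0, 29.0, 22.0, 16.0, 13.0, 0.0 L/s.
ΣQ_DR = 153.0 L/s.
With Δt = 2 h = 7200 s, V = ΣQ_DR · Δt = 153.0 × 7200 = 1.10 × 10^6 L.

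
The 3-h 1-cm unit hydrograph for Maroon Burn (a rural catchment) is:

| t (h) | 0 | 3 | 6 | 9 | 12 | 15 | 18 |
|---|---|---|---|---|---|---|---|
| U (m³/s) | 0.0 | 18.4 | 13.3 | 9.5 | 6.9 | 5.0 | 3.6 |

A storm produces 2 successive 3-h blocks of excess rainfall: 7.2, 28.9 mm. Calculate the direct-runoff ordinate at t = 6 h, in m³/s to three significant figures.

By discrete convolution, Q_j = Σ (P_i / 10 mm) · U_{j−i}.
At t = 6 h (j=2): Q = (7.2/10)·13.3 + (28.9/10)·18.4 = 62.8 m³/s.

Q ≈ 62.8 m³/s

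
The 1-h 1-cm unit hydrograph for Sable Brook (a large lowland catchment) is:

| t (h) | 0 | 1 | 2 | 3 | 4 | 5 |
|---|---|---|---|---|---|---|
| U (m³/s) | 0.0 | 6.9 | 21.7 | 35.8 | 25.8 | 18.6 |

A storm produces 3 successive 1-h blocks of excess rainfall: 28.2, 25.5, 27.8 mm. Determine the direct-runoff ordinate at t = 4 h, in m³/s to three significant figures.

Q ≈ 224 m³/s

By discrete convolution, Q_j = Σ (P_i / 10 mm) · U_{j−i}.
At t = 4 h (j=4): Q = (28.2/10)·25.8 + (25.5/10)·35.8 + (27.8/10)·21.7 = 224 m³/s.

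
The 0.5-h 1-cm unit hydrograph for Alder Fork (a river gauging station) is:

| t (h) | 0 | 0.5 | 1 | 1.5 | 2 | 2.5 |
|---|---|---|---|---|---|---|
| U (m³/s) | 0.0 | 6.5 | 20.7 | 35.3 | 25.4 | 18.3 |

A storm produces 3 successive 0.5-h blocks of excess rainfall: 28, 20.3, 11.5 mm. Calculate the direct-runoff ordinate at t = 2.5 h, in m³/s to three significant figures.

Q ≈ 143 m³/s

By discrete convolution, Q_j = Σ (P_i / 10 mm) · U_{j−i}.
At t = 2.5 h (j=5): Q = (28/10)·18.3 + (20.3/10)·25.4 + (11.5/10)·35.3 = 143 m³/s.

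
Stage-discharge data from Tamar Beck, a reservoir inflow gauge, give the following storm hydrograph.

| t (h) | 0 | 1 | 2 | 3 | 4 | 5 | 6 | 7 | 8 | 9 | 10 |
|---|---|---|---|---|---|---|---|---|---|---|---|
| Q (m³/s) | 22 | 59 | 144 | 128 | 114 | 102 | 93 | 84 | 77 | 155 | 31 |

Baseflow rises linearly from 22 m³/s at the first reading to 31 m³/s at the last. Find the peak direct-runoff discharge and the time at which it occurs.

Subtracting baseflow gives direct-runoff ordinates: 0.00, 36.10, 120.20, 103.30, 88.40, 75.50, 65.60, 55.70, 47.80, 124.90, 0.00 m³/s.
The maximum is 124.90 m³/s, occurring at the reading for t = 9 h.

Q_p = 124.90 m³/s at t = 9 h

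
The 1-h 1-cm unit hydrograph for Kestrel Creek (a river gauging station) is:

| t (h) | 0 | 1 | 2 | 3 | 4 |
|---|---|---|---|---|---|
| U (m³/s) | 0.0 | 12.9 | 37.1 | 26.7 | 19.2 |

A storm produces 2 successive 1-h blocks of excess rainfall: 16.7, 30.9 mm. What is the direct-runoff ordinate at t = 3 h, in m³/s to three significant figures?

By discrete convolution, Q_j = Σ (P_i / 10 mm) · U_{j−i}.
At t = 3 h (j=3): Q = (16.7/10)·26.7 + (30.9/10)·37.1 = 159 m³/s.

Q ≈ 159 m³/s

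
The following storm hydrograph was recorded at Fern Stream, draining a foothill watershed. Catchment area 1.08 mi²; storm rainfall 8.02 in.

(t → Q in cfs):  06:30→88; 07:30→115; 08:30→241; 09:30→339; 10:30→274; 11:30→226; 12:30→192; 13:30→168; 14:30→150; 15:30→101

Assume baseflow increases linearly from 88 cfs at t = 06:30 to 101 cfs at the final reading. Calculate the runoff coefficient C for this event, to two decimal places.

C ≈ 0.17

ΣQ_DR = 949.0 cfs; V = ΣQ_DR·Δt = 3.416 × 10^6 ft³.
Runoff depth d = V / A = 1.362 in.
C = d / P = 1.362 / 8.02 = 0.17.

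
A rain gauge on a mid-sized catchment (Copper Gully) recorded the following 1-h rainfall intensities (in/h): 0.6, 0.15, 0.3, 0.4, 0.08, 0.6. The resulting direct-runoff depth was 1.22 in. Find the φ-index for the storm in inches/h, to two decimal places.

Only the 4 blocks with intensity above φ contribute runoff: 0.6, 0.3, 0.4, 0.6 in/h.
Σ(I−φ)·Δt = d  ⇒  (0.6+0.3+0.4+0.6 − 4φ)·1 = 1.22
φ = (1.900 − 1.22/1) / 4 = 0.17 in/h.

φ ≈ 0.17 in/h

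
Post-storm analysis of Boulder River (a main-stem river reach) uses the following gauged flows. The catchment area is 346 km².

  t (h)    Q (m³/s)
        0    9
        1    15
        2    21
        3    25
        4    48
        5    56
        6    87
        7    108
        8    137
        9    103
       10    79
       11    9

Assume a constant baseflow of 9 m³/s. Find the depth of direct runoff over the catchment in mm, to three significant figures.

Direct runoff: 0.0, 6.0, 12.0, 16.0, 39.0, 47.0, 78.0, 99.0, 128.0, 94.0, 70.0, 0.0 m³/s; ΣQ_DR = 589.0 m³/s.
V = ΣQ_DR · Δt = 589.0 × 3600 s = 2.120 × 10^6 m³.
Over A = 346 km², depth = V / A = 6.13 mm.

d ≈ 6.13 mm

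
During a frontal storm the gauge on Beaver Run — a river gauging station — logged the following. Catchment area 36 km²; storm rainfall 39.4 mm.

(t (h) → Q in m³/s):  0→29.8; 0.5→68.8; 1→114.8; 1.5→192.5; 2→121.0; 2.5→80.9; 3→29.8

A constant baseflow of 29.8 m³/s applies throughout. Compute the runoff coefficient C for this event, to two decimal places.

ΣQ_DR = 429.0 m³/s; V = ΣQ_DR·Δt = 7.722 × 10^5 m³.
Runoff depth d = V / A = 21.45 mm.
C = d / P = 21.45 / 39.4 = 0.54.

C ≈ 0.54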